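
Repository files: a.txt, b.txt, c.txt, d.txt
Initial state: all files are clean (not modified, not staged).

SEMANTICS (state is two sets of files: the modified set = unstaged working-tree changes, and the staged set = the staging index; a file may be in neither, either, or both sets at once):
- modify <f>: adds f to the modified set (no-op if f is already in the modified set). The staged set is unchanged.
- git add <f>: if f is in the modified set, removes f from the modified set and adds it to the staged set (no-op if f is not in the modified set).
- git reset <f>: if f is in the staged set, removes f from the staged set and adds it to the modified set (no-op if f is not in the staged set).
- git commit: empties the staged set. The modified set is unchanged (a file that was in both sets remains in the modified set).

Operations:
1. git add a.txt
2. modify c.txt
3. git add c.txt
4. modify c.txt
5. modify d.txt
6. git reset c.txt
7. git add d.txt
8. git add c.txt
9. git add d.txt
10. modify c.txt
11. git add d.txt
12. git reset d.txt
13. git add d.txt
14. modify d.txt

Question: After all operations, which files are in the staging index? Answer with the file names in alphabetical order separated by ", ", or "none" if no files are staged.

After op 1 (git add a.txt): modified={none} staged={none}
After op 2 (modify c.txt): modified={c.txt} staged={none}
After op 3 (git add c.txt): modified={none} staged={c.txt}
After op 4 (modify c.txt): modified={c.txt} staged={c.txt}
After op 5 (modify d.txt): modified={c.txt, d.txt} staged={c.txt}
After op 6 (git reset c.txt): modified={c.txt, d.txt} staged={none}
After op 7 (git add d.txt): modified={c.txt} staged={d.txt}
After op 8 (git add c.txt): modified={none} staged={c.txt, d.txt}
After op 9 (git add d.txt): modified={none} staged={c.txt, d.txt}
After op 10 (modify c.txt): modified={c.txt} staged={c.txt, d.txt}
After op 11 (git add d.txt): modified={c.txt} staged={c.txt, d.txt}
After op 12 (git reset d.txt): modified={c.txt, d.txt} staged={c.txt}
After op 13 (git add d.txt): modified={c.txt} staged={c.txt, d.txt}
After op 14 (modify d.txt): modified={c.txt, d.txt} staged={c.txt, d.txt}

Answer: c.txt, d.txt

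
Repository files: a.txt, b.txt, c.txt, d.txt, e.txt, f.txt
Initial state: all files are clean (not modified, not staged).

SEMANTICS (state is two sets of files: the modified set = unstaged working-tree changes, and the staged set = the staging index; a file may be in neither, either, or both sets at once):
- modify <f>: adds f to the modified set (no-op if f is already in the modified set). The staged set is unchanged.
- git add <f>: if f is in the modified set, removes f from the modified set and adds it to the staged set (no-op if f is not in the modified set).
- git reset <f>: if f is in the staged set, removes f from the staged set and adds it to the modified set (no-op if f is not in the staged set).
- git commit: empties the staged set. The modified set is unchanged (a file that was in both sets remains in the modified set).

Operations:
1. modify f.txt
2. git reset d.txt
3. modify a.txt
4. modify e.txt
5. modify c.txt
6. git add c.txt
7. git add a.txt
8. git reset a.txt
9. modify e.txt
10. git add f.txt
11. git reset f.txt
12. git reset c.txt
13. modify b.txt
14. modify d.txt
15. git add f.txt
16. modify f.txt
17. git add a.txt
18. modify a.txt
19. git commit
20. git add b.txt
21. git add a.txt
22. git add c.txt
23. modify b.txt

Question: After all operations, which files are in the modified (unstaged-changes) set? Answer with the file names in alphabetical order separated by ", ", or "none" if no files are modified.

After op 1 (modify f.txt): modified={f.txt} staged={none}
After op 2 (git reset d.txt): modified={f.txt} staged={none}
After op 3 (modify a.txt): modified={a.txt, f.txt} staged={none}
After op 4 (modify e.txt): modified={a.txt, e.txt, f.txt} staged={none}
After op 5 (modify c.txt): modified={a.txt, c.txt, e.txt, f.txt} staged={none}
After op 6 (git add c.txt): modified={a.txt, e.txt, f.txt} staged={c.txt}
After op 7 (git add a.txt): modified={e.txt, f.txt} staged={a.txt, c.txt}
After op 8 (git reset a.txt): modified={a.txt, e.txt, f.txt} staged={c.txt}
After op 9 (modify e.txt): modified={a.txt, e.txt, f.txt} staged={c.txt}
After op 10 (git add f.txt): modified={a.txt, e.txt} staged={c.txt, f.txt}
After op 11 (git reset f.txt): modified={a.txt, e.txt, f.txt} staged={c.txt}
After op 12 (git reset c.txt): modified={a.txt, c.txt, e.txt, f.txt} staged={none}
After op 13 (modify b.txt): modified={a.txt, b.txt, c.txt, e.txt, f.txt} staged={none}
After op 14 (modify d.txt): modified={a.txt, b.txt, c.txt, d.txt, e.txt, f.txt} staged={none}
After op 15 (git add f.txt): modified={a.txt, b.txt, c.txt, d.txt, e.txt} staged={f.txt}
After op 16 (modify f.txt): modified={a.txt, b.txt, c.txt, d.txt, e.txt, f.txt} staged={f.txt}
After op 17 (git add a.txt): modified={b.txt, c.txt, d.txt, e.txt, f.txt} staged={a.txt, f.txt}
After op 18 (modify a.txt): modified={a.txt, b.txt, c.txt, d.txt, e.txt, f.txt} staged={a.txt, f.txt}
After op 19 (git commit): modified={a.txt, b.txt, c.txt, d.txt, e.txt, f.txt} staged={none}
After op 20 (git add b.txt): modified={a.txt, c.txt, d.txt, e.txt, f.txt} staged={b.txt}
After op 21 (git add a.txt): modified={c.txt, d.txt, e.txt, f.txt} staged={a.txt, b.txt}
After op 22 (git add c.txt): modified={d.txt, e.txt, f.txt} staged={a.txt, b.txt, c.txt}
After op 23 (modify b.txt): modified={b.txt, d.txt, e.txt, f.txt} staged={a.txt, b.txt, c.txt}

Answer: b.txt, d.txt, e.txt, f.txt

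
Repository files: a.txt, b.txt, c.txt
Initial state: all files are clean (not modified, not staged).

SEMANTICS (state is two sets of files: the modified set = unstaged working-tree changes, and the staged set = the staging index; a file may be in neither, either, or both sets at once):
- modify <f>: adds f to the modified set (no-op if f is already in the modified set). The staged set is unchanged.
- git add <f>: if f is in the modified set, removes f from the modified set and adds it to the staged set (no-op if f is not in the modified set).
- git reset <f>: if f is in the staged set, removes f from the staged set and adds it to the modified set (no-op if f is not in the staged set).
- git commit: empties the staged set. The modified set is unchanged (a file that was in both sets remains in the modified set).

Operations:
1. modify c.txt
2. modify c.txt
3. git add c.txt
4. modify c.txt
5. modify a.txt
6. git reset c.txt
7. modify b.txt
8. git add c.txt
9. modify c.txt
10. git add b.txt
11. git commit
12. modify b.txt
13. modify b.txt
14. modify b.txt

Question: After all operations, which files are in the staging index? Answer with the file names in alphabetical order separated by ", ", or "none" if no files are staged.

After op 1 (modify c.txt): modified={c.txt} staged={none}
After op 2 (modify c.txt): modified={c.txt} staged={none}
After op 3 (git add c.txt): modified={none} staged={c.txt}
After op 4 (modify c.txt): modified={c.txt} staged={c.txt}
After op 5 (modify a.txt): modified={a.txt, c.txt} staged={c.txt}
After op 6 (git reset c.txt): modified={a.txt, c.txt} staged={none}
After op 7 (modify b.txt): modified={a.txt, b.txt, c.txt} staged={none}
After op 8 (git add c.txt): modified={a.txt, b.txt} staged={c.txt}
After op 9 (modify c.txt): modified={a.txt, b.txt, c.txt} staged={c.txt}
After op 10 (git add b.txt): modified={a.txt, c.txt} staged={b.txt, c.txt}
After op 11 (git commit): modified={a.txt, c.txt} staged={none}
After op 12 (modify b.txt): modified={a.txt, b.txt, c.txt} staged={none}
After op 13 (modify b.txt): modified={a.txt, b.txt, c.txt} staged={none}
After op 14 (modify b.txt): modified={a.txt, b.txt, c.txt} staged={none}

Answer: none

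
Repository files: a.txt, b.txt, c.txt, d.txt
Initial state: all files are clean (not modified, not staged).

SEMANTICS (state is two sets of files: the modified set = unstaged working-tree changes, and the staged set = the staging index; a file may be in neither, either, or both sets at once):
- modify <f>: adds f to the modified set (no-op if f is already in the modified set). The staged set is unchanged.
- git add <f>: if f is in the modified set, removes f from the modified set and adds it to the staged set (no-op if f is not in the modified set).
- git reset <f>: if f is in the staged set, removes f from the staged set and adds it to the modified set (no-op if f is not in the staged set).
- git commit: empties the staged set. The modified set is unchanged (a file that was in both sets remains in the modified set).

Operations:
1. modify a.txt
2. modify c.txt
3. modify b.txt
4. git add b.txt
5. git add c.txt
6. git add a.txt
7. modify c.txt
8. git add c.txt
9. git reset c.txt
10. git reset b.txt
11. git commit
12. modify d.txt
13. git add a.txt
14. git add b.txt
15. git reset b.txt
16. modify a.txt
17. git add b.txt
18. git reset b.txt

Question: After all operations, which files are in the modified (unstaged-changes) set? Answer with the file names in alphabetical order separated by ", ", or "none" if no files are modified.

After op 1 (modify a.txt): modified={a.txt} staged={none}
After op 2 (modify c.txt): modified={a.txt, c.txt} staged={none}
After op 3 (modify b.txt): modified={a.txt, b.txt, c.txt} staged={none}
After op 4 (git add b.txt): modified={a.txt, c.txt} staged={b.txt}
After op 5 (git add c.txt): modified={a.txt} staged={b.txt, c.txt}
After op 6 (git add a.txt): modified={none} staged={a.txt, b.txt, c.txt}
After op 7 (modify c.txt): modified={c.txt} staged={a.txt, b.txt, c.txt}
After op 8 (git add c.txt): modified={none} staged={a.txt, b.txt, c.txt}
After op 9 (git reset c.txt): modified={c.txt} staged={a.txt, b.txt}
After op 10 (git reset b.txt): modified={b.txt, c.txt} staged={a.txt}
After op 11 (git commit): modified={b.txt, c.txt} staged={none}
After op 12 (modify d.txt): modified={b.txt, c.txt, d.txt} staged={none}
After op 13 (git add a.txt): modified={b.txt, c.txt, d.txt} staged={none}
After op 14 (git add b.txt): modified={c.txt, d.txt} staged={b.txt}
After op 15 (git reset b.txt): modified={b.txt, c.txt, d.txt} staged={none}
After op 16 (modify a.txt): modified={a.txt, b.txt, c.txt, d.txt} staged={none}
After op 17 (git add b.txt): modified={a.txt, c.txt, d.txt} staged={b.txt}
After op 18 (git reset b.txt): modified={a.txt, b.txt, c.txt, d.txt} staged={none}

Answer: a.txt, b.txt, c.txt, d.txt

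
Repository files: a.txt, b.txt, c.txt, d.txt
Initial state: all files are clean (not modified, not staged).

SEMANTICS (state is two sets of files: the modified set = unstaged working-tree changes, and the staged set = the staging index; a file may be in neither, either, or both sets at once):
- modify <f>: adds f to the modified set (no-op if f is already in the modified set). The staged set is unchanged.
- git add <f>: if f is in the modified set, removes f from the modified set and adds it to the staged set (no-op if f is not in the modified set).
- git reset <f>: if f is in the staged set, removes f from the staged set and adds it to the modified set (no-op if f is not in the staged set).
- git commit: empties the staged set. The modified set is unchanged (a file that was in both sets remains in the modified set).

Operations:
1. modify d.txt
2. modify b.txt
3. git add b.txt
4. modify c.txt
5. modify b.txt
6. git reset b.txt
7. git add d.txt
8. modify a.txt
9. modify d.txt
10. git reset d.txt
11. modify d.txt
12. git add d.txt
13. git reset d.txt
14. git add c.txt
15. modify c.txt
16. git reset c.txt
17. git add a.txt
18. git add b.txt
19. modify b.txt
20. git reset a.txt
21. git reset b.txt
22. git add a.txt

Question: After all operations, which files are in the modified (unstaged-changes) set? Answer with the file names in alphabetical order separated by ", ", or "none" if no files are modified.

After op 1 (modify d.txt): modified={d.txt} staged={none}
After op 2 (modify b.txt): modified={b.txt, d.txt} staged={none}
After op 3 (git add b.txt): modified={d.txt} staged={b.txt}
After op 4 (modify c.txt): modified={c.txt, d.txt} staged={b.txt}
After op 5 (modify b.txt): modified={b.txt, c.txt, d.txt} staged={b.txt}
After op 6 (git reset b.txt): modified={b.txt, c.txt, d.txt} staged={none}
After op 7 (git add d.txt): modified={b.txt, c.txt} staged={d.txt}
After op 8 (modify a.txt): modified={a.txt, b.txt, c.txt} staged={d.txt}
After op 9 (modify d.txt): modified={a.txt, b.txt, c.txt, d.txt} staged={d.txt}
After op 10 (git reset d.txt): modified={a.txt, b.txt, c.txt, d.txt} staged={none}
After op 11 (modify d.txt): modified={a.txt, b.txt, c.txt, d.txt} staged={none}
After op 12 (git add d.txt): modified={a.txt, b.txt, c.txt} staged={d.txt}
After op 13 (git reset d.txt): modified={a.txt, b.txt, c.txt, d.txt} staged={none}
After op 14 (git add c.txt): modified={a.txt, b.txt, d.txt} staged={c.txt}
After op 15 (modify c.txt): modified={a.txt, b.txt, c.txt, d.txt} staged={c.txt}
After op 16 (git reset c.txt): modified={a.txt, b.txt, c.txt, d.txt} staged={none}
After op 17 (git add a.txt): modified={b.txt, c.txt, d.txt} staged={a.txt}
After op 18 (git add b.txt): modified={c.txt, d.txt} staged={a.txt, b.txt}
After op 19 (modify b.txt): modified={b.txt, c.txt, d.txt} staged={a.txt, b.txt}
After op 20 (git reset a.txt): modified={a.txt, b.txt, c.txt, d.txt} staged={b.txt}
After op 21 (git reset b.txt): modified={a.txt, b.txt, c.txt, d.txt} staged={none}
After op 22 (git add a.txt): modified={b.txt, c.txt, d.txt} staged={a.txt}

Answer: b.txt, c.txt, d.txt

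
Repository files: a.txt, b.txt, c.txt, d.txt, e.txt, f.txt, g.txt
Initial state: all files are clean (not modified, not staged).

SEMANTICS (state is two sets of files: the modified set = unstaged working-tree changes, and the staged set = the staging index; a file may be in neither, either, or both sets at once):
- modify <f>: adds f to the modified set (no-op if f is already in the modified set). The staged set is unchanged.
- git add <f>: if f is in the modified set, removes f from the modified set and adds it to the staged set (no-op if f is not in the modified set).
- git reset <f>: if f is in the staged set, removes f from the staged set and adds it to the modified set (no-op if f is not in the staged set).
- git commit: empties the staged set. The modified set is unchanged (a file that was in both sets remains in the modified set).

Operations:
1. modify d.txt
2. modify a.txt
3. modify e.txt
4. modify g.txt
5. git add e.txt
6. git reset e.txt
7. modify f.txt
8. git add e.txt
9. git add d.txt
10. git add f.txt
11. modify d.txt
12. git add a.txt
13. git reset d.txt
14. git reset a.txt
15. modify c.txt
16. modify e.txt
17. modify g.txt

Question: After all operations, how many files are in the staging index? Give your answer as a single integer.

Answer: 2

Derivation:
After op 1 (modify d.txt): modified={d.txt} staged={none}
After op 2 (modify a.txt): modified={a.txt, d.txt} staged={none}
After op 3 (modify e.txt): modified={a.txt, d.txt, e.txt} staged={none}
After op 4 (modify g.txt): modified={a.txt, d.txt, e.txt, g.txt} staged={none}
After op 5 (git add e.txt): modified={a.txt, d.txt, g.txt} staged={e.txt}
After op 6 (git reset e.txt): modified={a.txt, d.txt, e.txt, g.txt} staged={none}
After op 7 (modify f.txt): modified={a.txt, d.txt, e.txt, f.txt, g.txt} staged={none}
After op 8 (git add e.txt): modified={a.txt, d.txt, f.txt, g.txt} staged={e.txt}
After op 9 (git add d.txt): modified={a.txt, f.txt, g.txt} staged={d.txt, e.txt}
After op 10 (git add f.txt): modified={a.txt, g.txt} staged={d.txt, e.txt, f.txt}
After op 11 (modify d.txt): modified={a.txt, d.txt, g.txt} staged={d.txt, e.txt, f.txt}
After op 12 (git add a.txt): modified={d.txt, g.txt} staged={a.txt, d.txt, e.txt, f.txt}
After op 13 (git reset d.txt): modified={d.txt, g.txt} staged={a.txt, e.txt, f.txt}
After op 14 (git reset a.txt): modified={a.txt, d.txt, g.txt} staged={e.txt, f.txt}
After op 15 (modify c.txt): modified={a.txt, c.txt, d.txt, g.txt} staged={e.txt, f.txt}
After op 16 (modify e.txt): modified={a.txt, c.txt, d.txt, e.txt, g.txt} staged={e.txt, f.txt}
After op 17 (modify g.txt): modified={a.txt, c.txt, d.txt, e.txt, g.txt} staged={e.txt, f.txt}
Final staged set: {e.txt, f.txt} -> count=2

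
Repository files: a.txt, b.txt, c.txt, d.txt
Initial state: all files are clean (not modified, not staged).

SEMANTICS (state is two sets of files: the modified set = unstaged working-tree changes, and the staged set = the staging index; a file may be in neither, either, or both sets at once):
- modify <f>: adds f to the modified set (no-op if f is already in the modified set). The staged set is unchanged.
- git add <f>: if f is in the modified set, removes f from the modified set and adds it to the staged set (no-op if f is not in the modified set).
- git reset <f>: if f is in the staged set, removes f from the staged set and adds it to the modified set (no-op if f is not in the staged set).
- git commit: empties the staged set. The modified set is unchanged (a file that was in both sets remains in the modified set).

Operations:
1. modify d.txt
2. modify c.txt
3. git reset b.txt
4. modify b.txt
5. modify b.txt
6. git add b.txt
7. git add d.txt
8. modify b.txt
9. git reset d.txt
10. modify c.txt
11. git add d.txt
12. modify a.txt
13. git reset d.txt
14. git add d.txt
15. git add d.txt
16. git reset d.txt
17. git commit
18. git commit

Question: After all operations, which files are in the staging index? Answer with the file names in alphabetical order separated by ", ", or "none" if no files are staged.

After op 1 (modify d.txt): modified={d.txt} staged={none}
After op 2 (modify c.txt): modified={c.txt, d.txt} staged={none}
After op 3 (git reset b.txt): modified={c.txt, d.txt} staged={none}
After op 4 (modify b.txt): modified={b.txt, c.txt, d.txt} staged={none}
After op 5 (modify b.txt): modified={b.txt, c.txt, d.txt} staged={none}
After op 6 (git add b.txt): modified={c.txt, d.txt} staged={b.txt}
After op 7 (git add d.txt): modified={c.txt} staged={b.txt, d.txt}
After op 8 (modify b.txt): modified={b.txt, c.txt} staged={b.txt, d.txt}
After op 9 (git reset d.txt): modified={b.txt, c.txt, d.txt} staged={b.txt}
After op 10 (modify c.txt): modified={b.txt, c.txt, d.txt} staged={b.txt}
After op 11 (git add d.txt): modified={b.txt, c.txt} staged={b.txt, d.txt}
After op 12 (modify a.txt): modified={a.txt, b.txt, c.txt} staged={b.txt, d.txt}
After op 13 (git reset d.txt): modified={a.txt, b.txt, c.txt, d.txt} staged={b.txt}
After op 14 (git add d.txt): modified={a.txt, b.txt, c.txt} staged={b.txt, d.txt}
After op 15 (git add d.txt): modified={a.txt, b.txt, c.txt} staged={b.txt, d.txt}
After op 16 (git reset d.txt): modified={a.txt, b.txt, c.txt, d.txt} staged={b.txt}
After op 17 (git commit): modified={a.txt, b.txt, c.txt, d.txt} staged={none}
After op 18 (git commit): modified={a.txt, b.txt, c.txt, d.txt} staged={none}

Answer: none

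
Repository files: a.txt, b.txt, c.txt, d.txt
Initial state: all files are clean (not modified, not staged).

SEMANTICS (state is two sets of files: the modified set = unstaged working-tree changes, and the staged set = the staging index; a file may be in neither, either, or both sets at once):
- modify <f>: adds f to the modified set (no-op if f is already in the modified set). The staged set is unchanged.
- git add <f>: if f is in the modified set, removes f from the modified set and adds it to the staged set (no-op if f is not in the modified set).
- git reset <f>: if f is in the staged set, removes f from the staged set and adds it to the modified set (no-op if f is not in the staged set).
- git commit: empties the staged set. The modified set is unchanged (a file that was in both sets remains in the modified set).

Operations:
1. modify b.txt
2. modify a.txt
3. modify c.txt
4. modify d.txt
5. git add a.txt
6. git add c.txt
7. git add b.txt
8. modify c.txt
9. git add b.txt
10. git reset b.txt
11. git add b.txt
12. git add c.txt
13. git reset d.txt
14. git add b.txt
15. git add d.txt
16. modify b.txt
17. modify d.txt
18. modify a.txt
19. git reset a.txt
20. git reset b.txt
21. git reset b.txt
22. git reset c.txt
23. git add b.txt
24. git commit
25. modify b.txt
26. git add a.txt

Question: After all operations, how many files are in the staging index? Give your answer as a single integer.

After op 1 (modify b.txt): modified={b.txt} staged={none}
After op 2 (modify a.txt): modified={a.txt, b.txt} staged={none}
After op 3 (modify c.txt): modified={a.txt, b.txt, c.txt} staged={none}
After op 4 (modify d.txt): modified={a.txt, b.txt, c.txt, d.txt} staged={none}
After op 5 (git add a.txt): modified={b.txt, c.txt, d.txt} staged={a.txt}
After op 6 (git add c.txt): modified={b.txt, d.txt} staged={a.txt, c.txt}
After op 7 (git add b.txt): modified={d.txt} staged={a.txt, b.txt, c.txt}
After op 8 (modify c.txt): modified={c.txt, d.txt} staged={a.txt, b.txt, c.txt}
After op 9 (git add b.txt): modified={c.txt, d.txt} staged={a.txt, b.txt, c.txt}
After op 10 (git reset b.txt): modified={b.txt, c.txt, d.txt} staged={a.txt, c.txt}
After op 11 (git add b.txt): modified={c.txt, d.txt} staged={a.txt, b.txt, c.txt}
After op 12 (git add c.txt): modified={d.txt} staged={a.txt, b.txt, c.txt}
After op 13 (git reset d.txt): modified={d.txt} staged={a.txt, b.txt, c.txt}
After op 14 (git add b.txt): modified={d.txt} staged={a.txt, b.txt, c.txt}
After op 15 (git add d.txt): modified={none} staged={a.txt, b.txt, c.txt, d.txt}
After op 16 (modify b.txt): modified={b.txt} staged={a.txt, b.txt, c.txt, d.txt}
After op 17 (modify d.txt): modified={b.txt, d.txt} staged={a.txt, b.txt, c.txt, d.txt}
After op 18 (modify a.txt): modified={a.txt, b.txt, d.txt} staged={a.txt, b.txt, c.txt, d.txt}
After op 19 (git reset a.txt): modified={a.txt, b.txt, d.txt} staged={b.txt, c.txt, d.txt}
After op 20 (git reset b.txt): modified={a.txt, b.txt, d.txt} staged={c.txt, d.txt}
After op 21 (git reset b.txt): modified={a.txt, b.txt, d.txt} staged={c.txt, d.txt}
After op 22 (git reset c.txt): modified={a.txt, b.txt, c.txt, d.txt} staged={d.txt}
After op 23 (git add b.txt): modified={a.txt, c.txt, d.txt} staged={b.txt, d.txt}
After op 24 (git commit): modified={a.txt, c.txt, d.txt} staged={none}
After op 25 (modify b.txt): modified={a.txt, b.txt, c.txt, d.txt} staged={none}
After op 26 (git add a.txt): modified={b.txt, c.txt, d.txt} staged={a.txt}
Final staged set: {a.txt} -> count=1

Answer: 1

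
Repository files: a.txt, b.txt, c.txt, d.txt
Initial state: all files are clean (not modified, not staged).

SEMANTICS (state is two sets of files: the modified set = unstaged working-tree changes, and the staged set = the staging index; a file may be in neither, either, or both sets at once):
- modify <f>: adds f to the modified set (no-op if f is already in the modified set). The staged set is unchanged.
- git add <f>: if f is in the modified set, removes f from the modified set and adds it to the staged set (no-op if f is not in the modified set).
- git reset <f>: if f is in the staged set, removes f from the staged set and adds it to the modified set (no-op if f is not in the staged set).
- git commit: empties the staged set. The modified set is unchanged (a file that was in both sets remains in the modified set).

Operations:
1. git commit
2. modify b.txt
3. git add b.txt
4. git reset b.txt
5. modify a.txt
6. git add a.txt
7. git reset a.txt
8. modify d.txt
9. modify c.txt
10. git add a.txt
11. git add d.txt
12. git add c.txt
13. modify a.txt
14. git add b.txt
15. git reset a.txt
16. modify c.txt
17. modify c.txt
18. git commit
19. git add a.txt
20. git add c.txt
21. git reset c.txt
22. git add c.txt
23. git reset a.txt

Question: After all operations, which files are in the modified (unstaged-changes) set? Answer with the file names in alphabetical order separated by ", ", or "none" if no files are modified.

After op 1 (git commit): modified={none} staged={none}
After op 2 (modify b.txt): modified={b.txt} staged={none}
After op 3 (git add b.txt): modified={none} staged={b.txt}
After op 4 (git reset b.txt): modified={b.txt} staged={none}
After op 5 (modify a.txt): modified={a.txt, b.txt} staged={none}
After op 6 (git add a.txt): modified={b.txt} staged={a.txt}
After op 7 (git reset a.txt): modified={a.txt, b.txt} staged={none}
After op 8 (modify d.txt): modified={a.txt, b.txt, d.txt} staged={none}
After op 9 (modify c.txt): modified={a.txt, b.txt, c.txt, d.txt} staged={none}
After op 10 (git add a.txt): modified={b.txt, c.txt, d.txt} staged={a.txt}
After op 11 (git add d.txt): modified={b.txt, c.txt} staged={a.txt, d.txt}
After op 12 (git add c.txt): modified={b.txt} staged={a.txt, c.txt, d.txt}
After op 13 (modify a.txt): modified={a.txt, b.txt} staged={a.txt, c.txt, d.txt}
After op 14 (git add b.txt): modified={a.txt} staged={a.txt, b.txt, c.txt, d.txt}
After op 15 (git reset a.txt): modified={a.txt} staged={b.txt, c.txt, d.txt}
After op 16 (modify c.txt): modified={a.txt, c.txt} staged={b.txt, c.txt, d.txt}
After op 17 (modify c.txt): modified={a.txt, c.txt} staged={b.txt, c.txt, d.txt}
After op 18 (git commit): modified={a.txt, c.txt} staged={none}
After op 19 (git add a.txt): modified={c.txt} staged={a.txt}
After op 20 (git add c.txt): modified={none} staged={a.txt, c.txt}
After op 21 (git reset c.txt): modified={c.txt} staged={a.txt}
After op 22 (git add c.txt): modified={none} staged={a.txt, c.txt}
After op 23 (git reset a.txt): modified={a.txt} staged={c.txt}

Answer: a.txt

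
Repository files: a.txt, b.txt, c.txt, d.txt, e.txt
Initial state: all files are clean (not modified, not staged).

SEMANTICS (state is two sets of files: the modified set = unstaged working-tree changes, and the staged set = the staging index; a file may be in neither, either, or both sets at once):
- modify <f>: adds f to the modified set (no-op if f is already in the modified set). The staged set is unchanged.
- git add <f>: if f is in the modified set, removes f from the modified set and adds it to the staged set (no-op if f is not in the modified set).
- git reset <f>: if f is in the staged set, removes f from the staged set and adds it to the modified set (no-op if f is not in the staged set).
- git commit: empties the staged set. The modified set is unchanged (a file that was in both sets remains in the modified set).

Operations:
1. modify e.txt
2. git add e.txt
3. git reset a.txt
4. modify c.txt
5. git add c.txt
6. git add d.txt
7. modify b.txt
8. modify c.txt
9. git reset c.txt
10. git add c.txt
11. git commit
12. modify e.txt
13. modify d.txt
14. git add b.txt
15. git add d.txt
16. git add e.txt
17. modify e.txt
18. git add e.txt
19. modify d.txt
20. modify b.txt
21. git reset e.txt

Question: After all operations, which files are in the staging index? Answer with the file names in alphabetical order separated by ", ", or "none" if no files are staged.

After op 1 (modify e.txt): modified={e.txt} staged={none}
After op 2 (git add e.txt): modified={none} staged={e.txt}
After op 3 (git reset a.txt): modified={none} staged={e.txt}
After op 4 (modify c.txt): modified={c.txt} staged={e.txt}
After op 5 (git add c.txt): modified={none} staged={c.txt, e.txt}
After op 6 (git add d.txt): modified={none} staged={c.txt, e.txt}
After op 7 (modify b.txt): modified={b.txt} staged={c.txt, e.txt}
After op 8 (modify c.txt): modified={b.txt, c.txt} staged={c.txt, e.txt}
After op 9 (git reset c.txt): modified={b.txt, c.txt} staged={e.txt}
After op 10 (git add c.txt): modified={b.txt} staged={c.txt, e.txt}
After op 11 (git commit): modified={b.txt} staged={none}
After op 12 (modify e.txt): modified={b.txt, e.txt} staged={none}
After op 13 (modify d.txt): modified={b.txt, d.txt, e.txt} staged={none}
After op 14 (git add b.txt): modified={d.txt, e.txt} staged={b.txt}
After op 15 (git add d.txt): modified={e.txt} staged={b.txt, d.txt}
After op 16 (git add e.txt): modified={none} staged={b.txt, d.txt, e.txt}
After op 17 (modify e.txt): modified={e.txt} staged={b.txt, d.txt, e.txt}
After op 18 (git add e.txt): modified={none} staged={b.txt, d.txt, e.txt}
After op 19 (modify d.txt): modified={d.txt} staged={b.txt, d.txt, e.txt}
After op 20 (modify b.txt): modified={b.txt, d.txt} staged={b.txt, d.txt, e.txt}
After op 21 (git reset e.txt): modified={b.txt, d.txt, e.txt} staged={b.txt, d.txt}

Answer: b.txt, d.txt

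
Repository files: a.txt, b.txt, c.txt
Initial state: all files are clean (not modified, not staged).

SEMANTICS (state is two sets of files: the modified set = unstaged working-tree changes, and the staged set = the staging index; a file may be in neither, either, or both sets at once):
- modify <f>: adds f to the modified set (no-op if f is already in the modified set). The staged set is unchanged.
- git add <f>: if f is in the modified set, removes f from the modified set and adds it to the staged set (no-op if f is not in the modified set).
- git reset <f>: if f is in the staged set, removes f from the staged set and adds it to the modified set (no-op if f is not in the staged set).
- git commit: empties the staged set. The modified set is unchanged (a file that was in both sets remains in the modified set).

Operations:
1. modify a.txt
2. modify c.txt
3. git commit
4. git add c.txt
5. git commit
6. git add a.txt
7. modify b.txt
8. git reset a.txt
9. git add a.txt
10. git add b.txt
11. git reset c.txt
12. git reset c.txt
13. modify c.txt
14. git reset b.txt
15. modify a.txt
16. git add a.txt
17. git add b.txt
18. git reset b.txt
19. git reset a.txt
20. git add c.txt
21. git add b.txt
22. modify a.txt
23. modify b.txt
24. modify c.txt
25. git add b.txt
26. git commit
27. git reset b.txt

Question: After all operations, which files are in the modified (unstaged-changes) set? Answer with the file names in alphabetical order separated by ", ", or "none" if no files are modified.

Answer: a.txt, c.txt

Derivation:
After op 1 (modify a.txt): modified={a.txt} staged={none}
After op 2 (modify c.txt): modified={a.txt, c.txt} staged={none}
After op 3 (git commit): modified={a.txt, c.txt} staged={none}
After op 4 (git add c.txt): modified={a.txt} staged={c.txt}
After op 5 (git commit): modified={a.txt} staged={none}
After op 6 (git add a.txt): modified={none} staged={a.txt}
After op 7 (modify b.txt): modified={b.txt} staged={a.txt}
After op 8 (git reset a.txt): modified={a.txt, b.txt} staged={none}
After op 9 (git add a.txt): modified={b.txt} staged={a.txt}
After op 10 (git add b.txt): modified={none} staged={a.txt, b.txt}
After op 11 (git reset c.txt): modified={none} staged={a.txt, b.txt}
After op 12 (git reset c.txt): modified={none} staged={a.txt, b.txt}
After op 13 (modify c.txt): modified={c.txt} staged={a.txt, b.txt}
After op 14 (git reset b.txt): modified={b.txt, c.txt} staged={a.txt}
After op 15 (modify a.txt): modified={a.txt, b.txt, c.txt} staged={a.txt}
After op 16 (git add a.txt): modified={b.txt, c.txt} staged={a.txt}
After op 17 (git add b.txt): modified={c.txt} staged={a.txt, b.txt}
After op 18 (git reset b.txt): modified={b.txt, c.txt} staged={a.txt}
After op 19 (git reset a.txt): modified={a.txt, b.txt, c.txt} staged={none}
After op 20 (git add c.txt): modified={a.txt, b.txt} staged={c.txt}
After op 21 (git add b.txt): modified={a.txt} staged={b.txt, c.txt}
After op 22 (modify a.txt): modified={a.txt} staged={b.txt, c.txt}
After op 23 (modify b.txt): modified={a.txt, b.txt} staged={b.txt, c.txt}
After op 24 (modify c.txt): modified={a.txt, b.txt, c.txt} staged={b.txt, c.txt}
After op 25 (git add b.txt): modified={a.txt, c.txt} staged={b.txt, c.txt}
After op 26 (git commit): modified={a.txt, c.txt} staged={none}
After op 27 (git reset b.txt): modified={a.txt, c.txt} staged={none}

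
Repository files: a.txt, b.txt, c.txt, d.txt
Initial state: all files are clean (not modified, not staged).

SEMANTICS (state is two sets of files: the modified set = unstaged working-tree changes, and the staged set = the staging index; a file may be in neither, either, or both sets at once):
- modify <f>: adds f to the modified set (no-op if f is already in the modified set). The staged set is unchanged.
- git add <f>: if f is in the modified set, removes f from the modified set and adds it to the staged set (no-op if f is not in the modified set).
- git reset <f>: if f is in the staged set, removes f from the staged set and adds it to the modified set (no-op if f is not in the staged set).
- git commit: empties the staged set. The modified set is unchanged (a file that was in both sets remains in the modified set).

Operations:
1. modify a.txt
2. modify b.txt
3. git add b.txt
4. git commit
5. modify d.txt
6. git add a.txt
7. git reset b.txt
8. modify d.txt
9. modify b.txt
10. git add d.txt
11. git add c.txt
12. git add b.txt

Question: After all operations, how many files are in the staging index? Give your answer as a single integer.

After op 1 (modify a.txt): modified={a.txt} staged={none}
After op 2 (modify b.txt): modified={a.txt, b.txt} staged={none}
After op 3 (git add b.txt): modified={a.txt} staged={b.txt}
After op 4 (git commit): modified={a.txt} staged={none}
After op 5 (modify d.txt): modified={a.txt, d.txt} staged={none}
After op 6 (git add a.txt): modified={d.txt} staged={a.txt}
After op 7 (git reset b.txt): modified={d.txt} staged={a.txt}
After op 8 (modify d.txt): modified={d.txt} staged={a.txt}
After op 9 (modify b.txt): modified={b.txt, d.txt} staged={a.txt}
After op 10 (git add d.txt): modified={b.txt} staged={a.txt, d.txt}
After op 11 (git add c.txt): modified={b.txt} staged={a.txt, d.txt}
After op 12 (git add b.txt): modified={none} staged={a.txt, b.txt, d.txt}
Final staged set: {a.txt, b.txt, d.txt} -> count=3

Answer: 3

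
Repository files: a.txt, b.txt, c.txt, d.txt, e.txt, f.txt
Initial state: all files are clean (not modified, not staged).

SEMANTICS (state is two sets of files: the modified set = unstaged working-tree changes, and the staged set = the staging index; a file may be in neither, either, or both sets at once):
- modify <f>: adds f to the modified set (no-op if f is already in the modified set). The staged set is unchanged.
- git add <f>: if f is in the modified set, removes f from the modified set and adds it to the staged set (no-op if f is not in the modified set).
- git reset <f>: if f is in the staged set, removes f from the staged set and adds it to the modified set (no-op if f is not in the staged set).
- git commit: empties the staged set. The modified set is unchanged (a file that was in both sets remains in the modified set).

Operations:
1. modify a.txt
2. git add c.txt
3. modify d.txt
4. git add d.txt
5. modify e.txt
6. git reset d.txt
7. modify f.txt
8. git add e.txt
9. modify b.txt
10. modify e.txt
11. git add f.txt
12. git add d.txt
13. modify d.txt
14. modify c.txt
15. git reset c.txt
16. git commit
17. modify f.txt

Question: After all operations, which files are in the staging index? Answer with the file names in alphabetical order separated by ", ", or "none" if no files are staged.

After op 1 (modify a.txt): modified={a.txt} staged={none}
After op 2 (git add c.txt): modified={a.txt} staged={none}
After op 3 (modify d.txt): modified={a.txt, d.txt} staged={none}
After op 4 (git add d.txt): modified={a.txt} staged={d.txt}
After op 5 (modify e.txt): modified={a.txt, e.txt} staged={d.txt}
After op 6 (git reset d.txt): modified={a.txt, d.txt, e.txt} staged={none}
After op 7 (modify f.txt): modified={a.txt, d.txt, e.txt, f.txt} staged={none}
After op 8 (git add e.txt): modified={a.txt, d.txt, f.txt} staged={e.txt}
After op 9 (modify b.txt): modified={a.txt, b.txt, d.txt, f.txt} staged={e.txt}
After op 10 (modify e.txt): modified={a.txt, b.txt, d.txt, e.txt, f.txt} staged={e.txt}
After op 11 (git add f.txt): modified={a.txt, b.txt, d.txt, e.txt} staged={e.txt, f.txt}
After op 12 (git add d.txt): modified={a.txt, b.txt, e.txt} staged={d.txt, e.txt, f.txt}
After op 13 (modify d.txt): modified={a.txt, b.txt, d.txt, e.txt} staged={d.txt, e.txt, f.txt}
After op 14 (modify c.txt): modified={a.txt, b.txt, c.txt, d.txt, e.txt} staged={d.txt, e.txt, f.txt}
After op 15 (git reset c.txt): modified={a.txt, b.txt, c.txt, d.txt, e.txt} staged={d.txt, e.txt, f.txt}
After op 16 (git commit): modified={a.txt, b.txt, c.txt, d.txt, e.txt} staged={none}
After op 17 (modify f.txt): modified={a.txt, b.txt, c.txt, d.txt, e.txt, f.txt} staged={none}

Answer: none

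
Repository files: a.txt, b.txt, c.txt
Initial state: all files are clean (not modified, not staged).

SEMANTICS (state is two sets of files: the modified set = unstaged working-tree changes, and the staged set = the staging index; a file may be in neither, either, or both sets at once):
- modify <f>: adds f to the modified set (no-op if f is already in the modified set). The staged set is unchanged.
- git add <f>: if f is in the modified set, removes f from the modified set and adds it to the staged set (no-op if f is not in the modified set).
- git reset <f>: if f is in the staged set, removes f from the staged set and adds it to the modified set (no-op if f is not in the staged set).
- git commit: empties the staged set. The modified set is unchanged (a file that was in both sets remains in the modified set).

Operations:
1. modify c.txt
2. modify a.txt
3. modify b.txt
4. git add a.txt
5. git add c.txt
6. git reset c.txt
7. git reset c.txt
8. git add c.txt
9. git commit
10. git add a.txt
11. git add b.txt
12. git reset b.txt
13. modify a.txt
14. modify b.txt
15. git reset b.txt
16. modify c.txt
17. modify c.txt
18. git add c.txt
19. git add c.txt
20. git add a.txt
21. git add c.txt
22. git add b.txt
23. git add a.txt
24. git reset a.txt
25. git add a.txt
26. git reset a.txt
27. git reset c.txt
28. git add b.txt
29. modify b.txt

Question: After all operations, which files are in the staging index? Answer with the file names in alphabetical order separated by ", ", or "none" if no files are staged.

After op 1 (modify c.txt): modified={c.txt} staged={none}
After op 2 (modify a.txt): modified={a.txt, c.txt} staged={none}
After op 3 (modify b.txt): modified={a.txt, b.txt, c.txt} staged={none}
After op 4 (git add a.txt): modified={b.txt, c.txt} staged={a.txt}
After op 5 (git add c.txt): modified={b.txt} staged={a.txt, c.txt}
After op 6 (git reset c.txt): modified={b.txt, c.txt} staged={a.txt}
After op 7 (git reset c.txt): modified={b.txt, c.txt} staged={a.txt}
After op 8 (git add c.txt): modified={b.txt} staged={a.txt, c.txt}
After op 9 (git commit): modified={b.txt} staged={none}
After op 10 (git add a.txt): modified={b.txt} staged={none}
After op 11 (git add b.txt): modified={none} staged={b.txt}
After op 12 (git reset b.txt): modified={b.txt} staged={none}
After op 13 (modify a.txt): modified={a.txt, b.txt} staged={none}
After op 14 (modify b.txt): modified={a.txt, b.txt} staged={none}
After op 15 (git reset b.txt): modified={a.txt, b.txt} staged={none}
After op 16 (modify c.txt): modified={a.txt, b.txt, c.txt} staged={none}
After op 17 (modify c.txt): modified={a.txt, b.txt, c.txt} staged={none}
After op 18 (git add c.txt): modified={a.txt, b.txt} staged={c.txt}
After op 19 (git add c.txt): modified={a.txt, b.txt} staged={c.txt}
After op 20 (git add a.txt): modified={b.txt} staged={a.txt, c.txt}
After op 21 (git add c.txt): modified={b.txt} staged={a.txt, c.txt}
After op 22 (git add b.txt): modified={none} staged={a.txt, b.txt, c.txt}
After op 23 (git add a.txt): modified={none} staged={a.txt, b.txt, c.txt}
After op 24 (git reset a.txt): modified={a.txt} staged={b.txt, c.txt}
After op 25 (git add a.txt): modified={none} staged={a.txt, b.txt, c.txt}
After op 26 (git reset a.txt): modified={a.txt} staged={b.txt, c.txt}
After op 27 (git reset c.txt): modified={a.txt, c.txt} staged={b.txt}
After op 28 (git add b.txt): modified={a.txt, c.txt} staged={b.txt}
After op 29 (modify b.txt): modified={a.txt, b.txt, c.txt} staged={b.txt}

Answer: b.txt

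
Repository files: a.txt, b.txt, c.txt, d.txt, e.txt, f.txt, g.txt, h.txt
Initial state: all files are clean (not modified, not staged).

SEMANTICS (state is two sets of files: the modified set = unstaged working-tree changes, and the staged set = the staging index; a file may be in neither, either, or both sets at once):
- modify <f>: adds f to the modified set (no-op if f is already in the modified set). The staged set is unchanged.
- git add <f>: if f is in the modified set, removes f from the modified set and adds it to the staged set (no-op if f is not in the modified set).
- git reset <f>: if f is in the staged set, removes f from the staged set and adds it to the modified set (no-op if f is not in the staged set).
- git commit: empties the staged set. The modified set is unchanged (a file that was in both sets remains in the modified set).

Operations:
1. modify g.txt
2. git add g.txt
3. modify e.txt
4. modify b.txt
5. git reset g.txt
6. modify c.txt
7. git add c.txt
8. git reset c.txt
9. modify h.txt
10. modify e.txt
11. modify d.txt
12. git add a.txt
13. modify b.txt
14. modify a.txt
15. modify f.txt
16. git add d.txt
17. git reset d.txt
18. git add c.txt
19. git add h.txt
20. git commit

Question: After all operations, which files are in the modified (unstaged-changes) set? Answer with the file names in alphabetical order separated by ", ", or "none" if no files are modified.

After op 1 (modify g.txt): modified={g.txt} staged={none}
After op 2 (git add g.txt): modified={none} staged={g.txt}
After op 3 (modify e.txt): modified={e.txt} staged={g.txt}
After op 4 (modify b.txt): modified={b.txt, e.txt} staged={g.txt}
After op 5 (git reset g.txt): modified={b.txt, e.txt, g.txt} staged={none}
After op 6 (modify c.txt): modified={b.txt, c.txt, e.txt, g.txt} staged={none}
After op 7 (git add c.txt): modified={b.txt, e.txt, g.txt} staged={c.txt}
After op 8 (git reset c.txt): modified={b.txt, c.txt, e.txt, g.txt} staged={none}
After op 9 (modify h.txt): modified={b.txt, c.txt, e.txt, g.txt, h.txt} staged={none}
After op 10 (modify e.txt): modified={b.txt, c.txt, e.txt, g.txt, h.txt} staged={none}
After op 11 (modify d.txt): modified={b.txt, c.txt, d.txt, e.txt, g.txt, h.txt} staged={none}
After op 12 (git add a.txt): modified={b.txt, c.txt, d.txt, e.txt, g.txt, h.txt} staged={none}
After op 13 (modify b.txt): modified={b.txt, c.txt, d.txt, e.txt, g.txt, h.txt} staged={none}
After op 14 (modify a.txt): modified={a.txt, b.txt, c.txt, d.txt, e.txt, g.txt, h.txt} staged={none}
After op 15 (modify f.txt): modified={a.txt, b.txt, c.txt, d.txt, e.txt, f.txt, g.txt, h.txt} staged={none}
After op 16 (git add d.txt): modified={a.txt, b.txt, c.txt, e.txt, f.txt, g.txt, h.txt} staged={d.txt}
After op 17 (git reset d.txt): modified={a.txt, b.txt, c.txt, d.txt, e.txt, f.txt, g.txt, h.txt} staged={none}
After op 18 (git add c.txt): modified={a.txt, b.txt, d.txt, e.txt, f.txt, g.txt, h.txt} staged={c.txt}
After op 19 (git add h.txt): modified={a.txt, b.txt, d.txt, e.txt, f.txt, g.txt} staged={c.txt, h.txt}
After op 20 (git commit): modified={a.txt, b.txt, d.txt, e.txt, f.txt, g.txt} staged={none}

Answer: a.txt, b.txt, d.txt, e.txt, f.txt, g.txt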